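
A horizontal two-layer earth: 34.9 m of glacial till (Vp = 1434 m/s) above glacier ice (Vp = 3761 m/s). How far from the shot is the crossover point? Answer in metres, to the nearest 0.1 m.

104.3 m

x_cross = 2h·√((V₂+V₁)/(V₂−V₁)).
(V₂+V₁)/(V₂−V₁) = (3761+1434)/(3761−1434) = 2.2325; √ = 1.4942.
x_cross = 2·34.9·1.4942 = 104.29 m.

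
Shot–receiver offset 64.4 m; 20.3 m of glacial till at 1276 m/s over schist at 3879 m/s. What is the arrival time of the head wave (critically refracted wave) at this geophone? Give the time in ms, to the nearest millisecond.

θ_c = arcsin(V₁/V₂) = arcsin(1276/3879) = 19.21°, cos θ_c = 0.9443.
Intercept time tᵢ = 2h cos θ_c / V₁ = 2·20.3·0.9443/1276 = 0.03005 s.
t = x/V₂ + tᵢ = 64.4/3879 + 0.03005 = 0.04665 s.

47 ms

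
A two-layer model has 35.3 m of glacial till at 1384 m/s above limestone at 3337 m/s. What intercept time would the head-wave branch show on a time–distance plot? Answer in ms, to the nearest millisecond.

θ_c = arcsin(V₁/V₂) = arcsin(1384/3337) = 24.50°; cos θ_c = 0.9099.
tᵢ = 2h·cos θ_c / V₁ = 2·35.3·0.9099 / 1384 = 0.04642 s.

46 ms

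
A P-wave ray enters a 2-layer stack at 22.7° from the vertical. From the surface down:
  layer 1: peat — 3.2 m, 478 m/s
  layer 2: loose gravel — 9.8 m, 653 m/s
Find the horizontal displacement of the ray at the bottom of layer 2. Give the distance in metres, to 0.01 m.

p = sin θ₁/V₁ = sin 22.7°/478 = 8.0733e-04 s/m is conserved through the stack.
Layer 1: θ = 22.70°; offset = 3.2·tan 22.70° = 1.3386 m.
Layer 2: sin θ = p·653 = 0.5272 → θ = 31.82°; offset = 9.8·tan 31.82° = 6.0800 m.
Total horizontal offset = 7.4186 m.

7.42 m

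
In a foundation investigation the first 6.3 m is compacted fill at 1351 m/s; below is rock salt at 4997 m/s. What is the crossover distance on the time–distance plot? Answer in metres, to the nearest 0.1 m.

16.6 m

x_cross = 2h·√((V₂+V₁)/(V₂−V₁)).
(V₂+V₁)/(V₂−V₁) = (4997+1351)/(4997−1351) = 1.7411; √ = 1.3195.
x_cross = 2·6.3·1.3195 = 16.63 m.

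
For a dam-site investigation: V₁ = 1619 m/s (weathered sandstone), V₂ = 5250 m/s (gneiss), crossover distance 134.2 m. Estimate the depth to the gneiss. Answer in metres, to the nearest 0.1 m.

h = (x_cross/2)·√((V₂−V₁)/(V₂+V₁)).
(V₂−V₁)/(V₂+V₁) = (5250−1619)/(5250+1619) = 0.5286; √ = 0.7271.
h = (134.2/2)·0.7271 = 48.79 m.

48.8 m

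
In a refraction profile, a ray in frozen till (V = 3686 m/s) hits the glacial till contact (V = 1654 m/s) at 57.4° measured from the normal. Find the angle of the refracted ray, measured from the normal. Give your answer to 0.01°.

sin θ₁/V₁ = sin θ₂/V₂ ⇒ sin θ₂ = 1654·sin 57.4°/3686 = 1654·0.8425/3686 = 0.3780.
θ₂ = sin⁻¹(0.3780) = 22.21° (from vertical).

22.21°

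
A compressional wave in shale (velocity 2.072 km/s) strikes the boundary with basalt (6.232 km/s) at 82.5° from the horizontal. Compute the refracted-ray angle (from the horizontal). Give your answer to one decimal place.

66.9°

Convert to the normal: θ₁ = 90° − 82.5° = 7.5°.
sin θ₁/V₁ = sin θ₂/V₂ ⇒ sin θ₂ = 6.232·sin 7.5°/2.072 = 6.232·0.1305/2.072 = 0.3926.
θ₂ = arcsin 0.3926 = 23.12° from the normal.
From the interface: 90° − 23.12° = 66.88°.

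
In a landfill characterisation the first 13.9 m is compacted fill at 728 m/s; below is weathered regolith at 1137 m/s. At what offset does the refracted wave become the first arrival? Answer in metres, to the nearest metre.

x_cross = 2h·√((V₂+V₁)/(V₂−V₁)).
(V₂+V₁)/(V₂−V₁) = (1137+728)/(1137−728) = 4.5599; √ = 2.1354.
x_cross = 2·13.9·2.1354 = 59.36 m.

59 m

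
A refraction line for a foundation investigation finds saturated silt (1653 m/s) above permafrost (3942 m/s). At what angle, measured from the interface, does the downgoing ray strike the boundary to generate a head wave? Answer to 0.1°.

65.2°

At critical incidence the refracted ray runs along the interface (θ₂ = 90°), so sin θ_c = V₁/V₂.
θ_c = arcsin(1653/3942) = arcsin 0.4193 = 24.79°.
Measured from the interface: 90° − 24.79° = 65.21°.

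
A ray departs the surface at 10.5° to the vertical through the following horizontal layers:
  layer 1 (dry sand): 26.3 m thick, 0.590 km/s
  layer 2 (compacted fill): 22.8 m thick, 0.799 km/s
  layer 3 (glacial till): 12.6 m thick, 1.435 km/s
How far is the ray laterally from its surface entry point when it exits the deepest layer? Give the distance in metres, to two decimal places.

Ray parameter p = sin 10.5° / 0.590 km/s = 3.0887e-01 s/km.
Layer 1: θ = 10.50°; offset = 26.3·tan 10.50° = 4.8744 m.
Layer 2: sin θ = p·0.799 = 0.2468 → θ = 14.29°; offset = 22.8·tan 14.29° = 5.8064 m.
Layer 3: sin θ = p·1.435 = 0.4432 → θ = 26.31°; offset = 12.6·tan 26.31° = 6.2302 m.
Summing the layer offsets gives 16.9110 m.

16.91 m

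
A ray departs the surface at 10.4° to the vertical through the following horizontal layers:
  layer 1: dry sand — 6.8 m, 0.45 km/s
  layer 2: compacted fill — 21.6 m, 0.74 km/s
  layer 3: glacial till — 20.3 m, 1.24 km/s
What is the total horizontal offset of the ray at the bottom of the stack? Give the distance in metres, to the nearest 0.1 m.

Apply Snell's law at each interface; in layer i the horizontal offset is hᵢ·tan θᵢ.
Layer 1: θ = 10.40°; offset = 6.8·tan 10.40° = 1.248 m.
Layer 2: sin θ = 0.74·sin 10.4°/0.45 = 0.2969, θ = 17.27°; offset = 21.6·tan 17.27° = 6.715 m.
Layer 3: sin θ = 1.24·sin 10.4°/0.45 = 0.4974, θ = 29.83°; offset = 20.3·tan 29.83° = 11.640 m.
Total horizontal offset = 19.603 m.

19.6 m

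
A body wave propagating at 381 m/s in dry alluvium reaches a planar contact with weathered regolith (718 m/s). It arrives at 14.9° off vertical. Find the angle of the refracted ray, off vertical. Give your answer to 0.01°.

sin θ₁/V₁ = sin θ₂/V₂ ⇒ sin θ₂ = 718·sin 14.9°/381 = 718·0.2571/381 = 0.4846.
θ₂ = arcsin 0.4846 = 28.98° from the normal.

28.98°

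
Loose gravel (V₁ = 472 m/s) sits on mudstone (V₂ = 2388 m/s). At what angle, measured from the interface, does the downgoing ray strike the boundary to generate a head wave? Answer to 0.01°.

78.60°

Critical incidence: sin θ_c = V₁/V₂ = 472/2388 = 0.1977.
θ_c = arcsin 0.1977 = 11.40°.
Measured from the interface: 90° − 11.40° = 78.60°.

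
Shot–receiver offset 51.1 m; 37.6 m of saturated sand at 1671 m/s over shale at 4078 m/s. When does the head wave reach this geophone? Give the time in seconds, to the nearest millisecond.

0.054 s

t = x/V₂ + 2h·√(V₂²−V₁²)/(V₁V₂).
√(V₂²−V₁²) = √(4078²−1671²) = 3719.9 m/s; delay term = 2·37.6·3719.9/(1671·4078) = 0.04105 s.
t = 51.1/4078 + 0.04105 = 0.05358 s.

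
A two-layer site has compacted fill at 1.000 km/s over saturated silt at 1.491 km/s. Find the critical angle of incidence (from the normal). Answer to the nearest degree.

Critical incidence: sin θ_c = V₁/V₂ = 1.000/1.491 = 0.6707.
θ_c = arcsin 0.6707 = 42.12°.

42°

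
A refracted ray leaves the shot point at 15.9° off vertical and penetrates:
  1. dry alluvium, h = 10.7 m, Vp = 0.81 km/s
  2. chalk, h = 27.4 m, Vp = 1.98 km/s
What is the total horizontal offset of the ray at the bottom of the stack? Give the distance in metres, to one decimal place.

Ray parameter p = sin 15.9° / 0.81 km/s = 3.3822e-01 s/km.
Layer 1: θ = 15.90°; offset = 10.7·tan 15.90° = 3.048 m.
Layer 2: sin θ = p·1.98 = 0.6697 → θ = 42.04°; offset = 27.4·tan 42.04° = 24.708 m.
Total horizontal offset = 27.756 m.

27.8 m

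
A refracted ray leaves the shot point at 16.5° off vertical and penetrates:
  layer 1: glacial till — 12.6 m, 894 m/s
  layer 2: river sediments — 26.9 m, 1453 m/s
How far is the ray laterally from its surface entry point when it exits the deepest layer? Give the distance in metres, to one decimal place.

Ray parameter p = sin 16.5° / 894 m/s = 3.1769e-04 s/m.
Layer 1: θ = 16.50°; offset = 12.6·tan 16.50° = 3.732 m.
Layer 2: sin θ = p·1453 = 0.4616 → θ = 27.49°; offset = 26.9·tan 27.49° = 13.998 m.
Summing the layer offsets gives 17.730 m.

17.7 m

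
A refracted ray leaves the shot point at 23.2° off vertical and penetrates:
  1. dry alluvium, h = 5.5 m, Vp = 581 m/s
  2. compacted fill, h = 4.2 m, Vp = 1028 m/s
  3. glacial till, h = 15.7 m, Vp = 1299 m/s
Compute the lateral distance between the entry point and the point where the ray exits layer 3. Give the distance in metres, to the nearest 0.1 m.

35.6 m

Apply Snell's law at each interface; in layer i the horizontal offset is hᵢ·tan θᵢ.
Layer 1: θ = 23.20°; offset = 5.5·tan 23.20° = 2.357 m.
Layer 2: sin θ = 1028·sin 23.2°/581 = 0.6970, θ = 44.19°; offset = 4.2·tan 44.19° = 4.083 m.
Layer 3: sin θ = 1299·sin 23.2°/581 = 0.8808, θ = 61.74°; offset = 15.7·tan 61.74° = 29.202 m.
Summing the layer offsets gives 35.642 m.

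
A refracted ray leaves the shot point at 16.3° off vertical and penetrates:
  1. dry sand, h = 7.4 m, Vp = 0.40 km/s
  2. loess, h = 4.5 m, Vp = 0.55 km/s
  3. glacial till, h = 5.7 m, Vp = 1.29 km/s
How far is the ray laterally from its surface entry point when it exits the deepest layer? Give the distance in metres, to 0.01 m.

p = sin θ₁/V₁ = sin 16.3°/0.40 = 7.0167e-01 s/km is conserved through the stack.
Layer 1: θ = 16.30°; offset = 7.4·tan 16.30° = 2.1639 m.
Layer 2: sin θ = p·0.55 = 0.3859 → θ = 22.70°; offset = 4.5·tan 22.70° = 1.8825 m.
Layer 3: sin θ = p·1.29 = 0.9052 → θ = 64.84°; offset = 5.7·tan 64.84° = 12.1370 m.
Summing the layer offsets gives 16.1834 m.

16.18 m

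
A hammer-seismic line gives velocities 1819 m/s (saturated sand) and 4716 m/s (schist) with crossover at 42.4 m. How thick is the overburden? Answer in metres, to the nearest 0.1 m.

14.1 m

h = (x_cross/2)·√((V₂−V₁)/(V₂+V₁)).
(V₂−V₁)/(V₂+V₁) = (4716−1819)/(4716+1819) = 0.4433; √ = 0.6658.
h = (42.4/2)·0.6658 = 14.12 m.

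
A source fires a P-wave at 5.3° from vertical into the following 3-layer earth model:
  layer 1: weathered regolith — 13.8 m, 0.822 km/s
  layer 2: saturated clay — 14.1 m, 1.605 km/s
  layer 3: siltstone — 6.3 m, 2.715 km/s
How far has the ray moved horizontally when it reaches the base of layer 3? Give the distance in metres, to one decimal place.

5.9 m

Apply Snell's law at each interface; in layer i the horizontal offset is hᵢ·tan θᵢ.
Layer 1: θ = 5.30°; offset = 13.8·tan 5.30° = 1.280 m.
Layer 2: sin θ = 1.605·sin 5.3°/0.822 = 0.1804, θ = 10.39°; offset = 14.1·tan 10.39° = 2.585 m.
Layer 3: sin θ = 2.715·sin 5.3°/0.822 = 0.3051, θ = 17.76°; offset = 6.3·tan 17.76° = 2.018 m.
Summing the layer offsets gives 5.884 m.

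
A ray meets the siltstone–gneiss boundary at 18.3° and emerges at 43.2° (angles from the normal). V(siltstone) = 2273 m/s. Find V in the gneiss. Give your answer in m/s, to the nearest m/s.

Snell's law: sin 18.3°/V₁ = sin 43.2°/V₂.
V₂ = V₁·sin 43.2°/sin 18.3° = 2273 × 2.1801 = 4955.46 m/s.

4955 m/s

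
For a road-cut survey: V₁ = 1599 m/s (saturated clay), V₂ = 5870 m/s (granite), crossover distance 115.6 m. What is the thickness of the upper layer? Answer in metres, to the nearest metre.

44 m

x_cross = 2h·√((V₂+V₁)/(V₂−V₁)) → h = x_cross / (2·√((V₂+V₁)/(V₂−V₁))).
√((V₂+V₁)/(V₂−V₁)) = √((5870+1599)/(5870−1599)) = 1.3224.
h = 115.6 / (2·1.3224) = 43.71 m.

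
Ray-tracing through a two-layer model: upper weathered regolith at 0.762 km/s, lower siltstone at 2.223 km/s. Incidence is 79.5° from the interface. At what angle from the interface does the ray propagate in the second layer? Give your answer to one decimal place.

57.9°

Angle from the normal: 90° − 79.5° = 10.5°.
Snell's law: sin θ₂ = (V₂/V₁)·sin θ₁ = (2.223/0.762)·sin 10.5° = 0.5316.
θ₂ = sin⁻¹(0.5316) = 32.12° (from vertical).
From the interface: 90° − 32.12° = 57.88°.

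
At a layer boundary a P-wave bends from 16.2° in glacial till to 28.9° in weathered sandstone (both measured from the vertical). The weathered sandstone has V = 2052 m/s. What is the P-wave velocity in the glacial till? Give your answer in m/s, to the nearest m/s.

sin 16.2° = 0.2790; sin 28.9° = 0.4833.
V₁ = V₂·(sin θ₁/sin θ₂) = 2052·(0.2790/0.4833) = 1184.59 m/s.

1185 m/s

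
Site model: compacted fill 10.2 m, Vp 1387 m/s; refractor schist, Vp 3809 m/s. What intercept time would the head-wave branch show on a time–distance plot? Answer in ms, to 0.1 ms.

13.7 ms

tᵢ = 2h·√(V₂²−V₁²)/(V₁V₂).
√(V₂²−V₁²) = √(3809²−1387²) = 3547.5 m/s.
tᵢ = 2·10.2·3547.5/(1387·3809) = 0.01370 s.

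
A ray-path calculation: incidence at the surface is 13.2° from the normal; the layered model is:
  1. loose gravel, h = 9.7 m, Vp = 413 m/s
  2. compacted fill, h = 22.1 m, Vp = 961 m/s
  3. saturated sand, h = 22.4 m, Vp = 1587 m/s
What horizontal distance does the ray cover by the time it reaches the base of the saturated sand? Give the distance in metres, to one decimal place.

57.1 m

p = sin θ₁/V₁ = sin 13.2°/413 = 5.5291e-04 s/m is conserved through the stack.
Layer 1: θ = 13.20°; offset = 9.7·tan 13.20° = 2.275 m.
Layer 2: sin θ = p·961 = 0.5313 → θ = 32.10°; offset = 22.1·tan 32.10° = 13.861 m.
Layer 3: sin θ = p·1587 = 0.8775 → θ = 61.34°; offset = 22.4·tan 61.34° = 40.979 m.
Σ offsets = 57.115 m.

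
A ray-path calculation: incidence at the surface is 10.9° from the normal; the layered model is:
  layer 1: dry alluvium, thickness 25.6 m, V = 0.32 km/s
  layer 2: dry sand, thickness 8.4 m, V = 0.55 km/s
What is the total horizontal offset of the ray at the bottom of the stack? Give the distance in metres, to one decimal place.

p = sin θ₁/V₁ = sin 10.9°/0.32 = 5.9092e-01 s/km is conserved through the stack.
Layer 1: θ = 10.90°; offset = 25.6·tan 10.90° = 4.930 m.
Layer 2: sin θ = p·0.55 = 0.3250 → θ = 18.97°; offset = 8.4·tan 18.97° = 2.887 m.
Σ offsets = 7.817 m.

7.8 m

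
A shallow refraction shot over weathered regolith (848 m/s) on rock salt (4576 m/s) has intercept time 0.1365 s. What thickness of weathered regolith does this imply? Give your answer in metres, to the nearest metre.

h = tᵢ·V₁·V₂ / (2·√(V₂²−V₁²)).
√(V₂²−V₁²) = √(4576² − 848²) = 4496.7 m/s.
h = 0.1365 s × 848 × 4576 / (2 × 4496.7) = 58.90 m.

59 m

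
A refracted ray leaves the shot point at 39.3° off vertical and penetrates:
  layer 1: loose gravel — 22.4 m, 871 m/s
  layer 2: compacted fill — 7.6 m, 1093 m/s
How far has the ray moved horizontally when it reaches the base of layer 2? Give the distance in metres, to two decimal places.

Apply Snell's law at each interface; in layer i the horizontal offset is hᵢ·tan θᵢ.
Layer 1: θ = 39.30°; offset = 22.4·tan 39.30° = 18.3342 m.
Layer 2: sin θ = 1093·sin 39.3°/871 = 0.7948, θ = 52.64°; offset = 7.6·tan 52.64° = 9.9540 m.
Total horizontal offset = 28.2882 m.

28.29 m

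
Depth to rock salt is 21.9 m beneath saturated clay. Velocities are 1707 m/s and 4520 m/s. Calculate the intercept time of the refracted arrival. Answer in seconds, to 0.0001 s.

0.0238 s

tᵢ = 2h·√(V₂²−V₁²)/(V₁V₂).
√(V₂²−V₁²) = √(4520²−1707²) = 4185.3 m/s.
tᵢ = 2·21.9·4185.3/(1707·4520) = 0.02376 s.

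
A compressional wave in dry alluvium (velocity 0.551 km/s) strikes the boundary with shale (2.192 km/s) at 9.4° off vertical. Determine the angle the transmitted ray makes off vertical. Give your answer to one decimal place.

sin θ₁/V₁ = sin θ₂/V₂ ⇒ sin θ₂ = 2.192·sin 9.4°/0.551 = 2.192·0.1633/0.551 = 0.6497.
θ₂ = arcsin 0.6497 = 40.52° from the normal.

40.5°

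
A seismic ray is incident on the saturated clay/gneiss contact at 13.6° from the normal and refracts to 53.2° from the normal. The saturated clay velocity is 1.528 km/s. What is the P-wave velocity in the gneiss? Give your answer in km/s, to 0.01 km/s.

5.20 km/s

sin 13.6° = 0.2351; sin 53.2° = 0.8007.
V₂ = V₁·(sin θ₂/sin θ₁) = 1.528·(0.8007/0.2351) = 5.20 km/s.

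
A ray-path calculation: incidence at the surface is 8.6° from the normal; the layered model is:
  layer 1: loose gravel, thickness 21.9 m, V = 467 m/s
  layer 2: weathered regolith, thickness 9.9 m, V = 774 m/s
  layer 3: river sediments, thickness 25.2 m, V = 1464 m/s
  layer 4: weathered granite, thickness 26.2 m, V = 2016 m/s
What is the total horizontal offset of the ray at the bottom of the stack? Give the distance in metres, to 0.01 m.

Apply Snell's law at each interface; in layer i the horizontal offset is hᵢ·tan θᵢ.
Layer 1: θ = 8.60°; offset = 21.9·tan 8.60° = 3.3121 m.
Layer 2: sin θ = 774·sin 8.6°/467 = 0.2478, θ = 14.35°; offset = 9.9·tan 14.35° = 2.5326 m.
Layer 3: sin θ = 1464·sin 8.6°/467 = 0.4688, θ = 27.96°; offset = 25.2·tan 27.96° = 13.3737 m.
Layer 4: sin θ = 2016·sin 8.6°/467 = 0.6455, θ = 40.21°; offset = 26.2·tan 40.21° = 22.1451 m.
Σ offsets = 41.3635 m.

41.36 m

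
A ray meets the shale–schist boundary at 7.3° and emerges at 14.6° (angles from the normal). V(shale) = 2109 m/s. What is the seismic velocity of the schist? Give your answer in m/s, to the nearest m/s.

Snell's law: sin 7.3°/V₁ = sin 14.6°/V₂.
V₂ = V₁·sin 14.6°/sin 7.3° = 2109 × 1.9838 = 4183.81 m/s.

4184 m/s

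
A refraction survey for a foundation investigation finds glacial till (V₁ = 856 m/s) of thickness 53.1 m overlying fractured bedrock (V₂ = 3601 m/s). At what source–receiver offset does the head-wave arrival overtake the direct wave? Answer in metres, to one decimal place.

135.3 m

θ_c = arcsin(856/3601) = 13.75°, so cos θ_c = 0.9713 and tᵢ = 2h cos θ_c/V₁ = 0.1205 s.
At crossover x/V₁ = x/V₂ + tᵢ ⇒ x = tᵢ/(1/V₁ − 1/V₂) = 0.12051/(1.1682e-03 − 2.7770e-04) = 135.32 m.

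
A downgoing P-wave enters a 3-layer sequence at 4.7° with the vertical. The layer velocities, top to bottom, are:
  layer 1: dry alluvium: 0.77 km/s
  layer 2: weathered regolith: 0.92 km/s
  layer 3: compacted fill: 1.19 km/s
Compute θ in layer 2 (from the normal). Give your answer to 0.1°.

Ray parameter p = sin 4.7° / 0.77 = 1.0641e-01 s/km.
sin θ_2 = p·V_2 = 1.0641e-01 × 0.92 = 0.0979.
θ_2 = arcsin 0.0979 = 5.62°.

5.6°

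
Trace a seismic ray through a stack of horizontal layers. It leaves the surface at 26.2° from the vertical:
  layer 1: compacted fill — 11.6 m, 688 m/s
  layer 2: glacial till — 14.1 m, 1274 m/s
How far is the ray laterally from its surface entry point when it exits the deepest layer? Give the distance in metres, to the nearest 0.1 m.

p = sin θ₁/V₁ = sin 26.2°/688 = 6.4172e-04 s/m is conserved through the stack.
Layer 1: θ = 26.20°; offset = 11.6·tan 26.20° = 5.708 m.
Layer 2: sin θ = p·1274 = 0.8176 → θ = 54.84°; offset = 14.1·tan 54.84° = 20.018 m.
Summing the layer offsets gives 25.726 m.

25.7 m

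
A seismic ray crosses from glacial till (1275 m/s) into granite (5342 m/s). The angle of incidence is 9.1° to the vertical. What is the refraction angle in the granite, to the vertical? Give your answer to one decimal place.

Snell's law: sin θ₂ = (V₂/V₁)·sin θ₁ = (5342/1275)·sin 9.1° = 0.6627.
θ₂ = arcsin 0.6627 = 41.50° from the normal.

41.5°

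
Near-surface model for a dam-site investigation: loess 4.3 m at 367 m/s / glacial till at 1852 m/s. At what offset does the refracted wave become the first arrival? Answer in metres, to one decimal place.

10.5 m

θ_c = arcsin(367/1852) = 11.43°, so cos θ_c = 0.9802 and tᵢ = 2h cos θ_c/V₁ = 0.0230 s.
At crossover x/V₁ = x/V₂ + tᵢ ⇒ x = tᵢ/(1/V₁ − 1/V₂) = 0.02297/(2.7248e-03 − 5.3996e-04) = 10.51 m.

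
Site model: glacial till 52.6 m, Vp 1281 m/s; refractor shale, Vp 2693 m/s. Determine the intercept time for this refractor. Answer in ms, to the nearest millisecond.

72 ms

tᵢ = 2h·√(V₂²−V₁²)/(V₁V₂).
√(V₂²−V₁²) = √(2693²−1281²) = 2368.8 m/s.
tᵢ = 2·52.6·2368.8/(1281·2693) = 0.07224 s.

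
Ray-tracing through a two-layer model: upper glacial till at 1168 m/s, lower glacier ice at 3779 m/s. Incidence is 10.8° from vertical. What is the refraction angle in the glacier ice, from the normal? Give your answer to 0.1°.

37.3°

Snell's law: sin θ₂ = (V₂/V₁)·sin θ₁ = (3779/1168)·sin 10.8° = 0.6063.
θ₂ = sin⁻¹(0.6063) = 37.32° (from vertical).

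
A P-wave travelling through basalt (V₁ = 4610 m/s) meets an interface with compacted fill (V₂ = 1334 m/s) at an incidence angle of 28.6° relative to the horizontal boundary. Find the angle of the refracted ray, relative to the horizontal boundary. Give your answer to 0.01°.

Angle from the normal: 90° − 28.6° = 61.4°.
Snell's law: sin θ₂ = (V₂/V₁)·sin θ₁ = (1334/4610)·sin 61.4° = 0.2541.
θ₂ = sin⁻¹(0.2541) = 14.72° (from vertical).
From the interface: 90° − 14.72° = 75.28°.

75.28°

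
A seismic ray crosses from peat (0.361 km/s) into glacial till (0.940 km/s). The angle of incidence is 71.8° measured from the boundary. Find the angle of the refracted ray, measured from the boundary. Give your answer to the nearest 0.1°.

Angle from the normal: 90° − 71.8° = 18.2°.
Snell's law: sin θ₂ = (V₂/V₁)·sin θ₁ = (0.940/0.361)·sin 18.2° = 0.8133.
θ₂ = sin⁻¹(0.8133) = 54.42° (from vertical).
From the interface: 90° − 54.42° = 35.58°.

35.6°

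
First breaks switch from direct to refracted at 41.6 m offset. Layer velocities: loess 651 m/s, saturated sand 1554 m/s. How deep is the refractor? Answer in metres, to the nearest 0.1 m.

x_cross = 2h·√((V₂+V₁)/(V₂−V₁)) → h = x_cross / (2·√((V₂+V₁)/(V₂−V₁))).
√((V₂+V₁)/(V₂−V₁)) = √((1554+651)/(1554−651)) = 1.5626.
h = 41.6 / (2·1.5626) = 13.31 m.

13.3 m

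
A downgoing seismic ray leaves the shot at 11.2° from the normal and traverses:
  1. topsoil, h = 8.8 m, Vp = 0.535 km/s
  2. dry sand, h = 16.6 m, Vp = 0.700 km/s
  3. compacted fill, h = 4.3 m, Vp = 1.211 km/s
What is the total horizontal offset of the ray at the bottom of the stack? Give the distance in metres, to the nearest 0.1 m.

8.2 m

Ray parameter p = sin 11.2° / 0.535 km/s = 3.6305e-01 s/km.
Layer 1: θ = 11.20°; offset = 8.8·tan 11.20° = 1.742 m.
Layer 2: sin θ = p·0.700 = 0.2541 → θ = 14.72°; offset = 16.6·tan 14.72° = 4.362 m.
Layer 3: sin θ = p·1.211 = 0.4397 → θ = 26.08°; offset = 4.3·tan 26.08° = 2.105 m.
Σ offsets = 8.209 m.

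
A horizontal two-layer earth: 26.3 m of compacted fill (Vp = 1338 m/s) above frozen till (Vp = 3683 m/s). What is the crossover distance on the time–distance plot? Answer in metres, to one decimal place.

77.0 m

θ_c = arcsin(1338/3683) = 21.30°, so cos θ_c = 0.9317 and tᵢ = 2h cos θ_c/V₁ = 0.0366 s.
At crossover x/V₁ = x/V₂ + tᵢ ⇒ x = tᵢ/(1/V₁ − 1/V₂) = 0.03663/(7.4738e-04 − 2.7152e-04) = 76.97 m.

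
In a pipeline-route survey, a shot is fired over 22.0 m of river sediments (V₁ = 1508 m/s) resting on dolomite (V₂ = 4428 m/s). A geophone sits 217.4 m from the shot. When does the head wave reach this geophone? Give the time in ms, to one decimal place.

76.5 ms

t = x/V₂ + 2h·√(V₂²−V₁²)/(V₁V₂).
√(V₂²−V₁²) = √(4428²−1508²) = 4163.3 m/s; delay term = 2·22.0·4163.3/(1508·4428) = 0.02743 s.
t = 217.4/4428 + 0.02743 = 0.07653 s.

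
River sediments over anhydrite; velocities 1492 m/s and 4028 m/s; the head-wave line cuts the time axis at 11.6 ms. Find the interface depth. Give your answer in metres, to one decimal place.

h = tᵢ·V₁·V₂ / (2·√(V₂²−V₁²)).
√(V₂²−V₁²) = √(4028² − 1492²) = 3741.5 m/s.
h = 0.0116 s × 1492 × 4028 / (2 × 3741.5) = 9.32 m.

9.3 m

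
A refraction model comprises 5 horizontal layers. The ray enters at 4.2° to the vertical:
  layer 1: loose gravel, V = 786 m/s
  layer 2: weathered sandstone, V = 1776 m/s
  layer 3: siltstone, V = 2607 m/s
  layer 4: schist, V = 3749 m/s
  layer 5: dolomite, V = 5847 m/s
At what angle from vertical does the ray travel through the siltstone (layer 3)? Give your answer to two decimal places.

Ray parameter p = sin 4.2° / 786 = 9.3178e-05 s/m.
sin θ_3 = p·V_3 = 9.3178e-05 × 2607 = 0.2429.
θ_3 = arcsin 0.2429 = 14.06°.

14.06°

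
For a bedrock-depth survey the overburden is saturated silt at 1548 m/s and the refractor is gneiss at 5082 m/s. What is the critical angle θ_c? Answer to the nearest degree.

Critical incidence: sin θ_c = V₁/V₂ = 1548/5082 = 0.3046.
θ_c = arcsin 0.3046 = 17.73°.

18°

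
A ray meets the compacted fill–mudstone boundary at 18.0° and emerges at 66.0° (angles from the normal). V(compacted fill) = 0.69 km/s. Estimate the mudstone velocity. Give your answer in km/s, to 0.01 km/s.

2.04 km/s

sin 18.0° = 0.3090; sin 66.0° = 0.9135.
V₂ = V₁·(sin θ₂/sin θ₁) = 0.69·(0.9135/0.3090) = 2.04 km/s.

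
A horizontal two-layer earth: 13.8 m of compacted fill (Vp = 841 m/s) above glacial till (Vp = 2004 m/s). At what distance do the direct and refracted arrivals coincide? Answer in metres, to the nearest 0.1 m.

43.2 m

θ_c = arcsin(841/2004) = 24.81°, so cos θ_c = 0.9077 and tᵢ = 2h cos θ_c/V₁ = 0.0298 s.
At crossover x/V₁ = x/V₂ + tᵢ ⇒ x = tᵢ/(1/V₁ − 1/V₂) = 0.02979/(1.1891e-03 − 4.9900e-04) = 43.17 m.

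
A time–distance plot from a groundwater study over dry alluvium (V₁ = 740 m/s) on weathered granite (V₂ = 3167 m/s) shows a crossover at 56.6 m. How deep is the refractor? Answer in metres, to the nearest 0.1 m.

22.3 m

h = (x_cross/2)·√((V₂−V₁)/(V₂+V₁)).
(V₂−V₁)/(V₂+V₁) = (3167−740)/(3167+740) = 0.6212; √ = 0.7882.
h = (56.6/2)·0.7882 = 22.30 m.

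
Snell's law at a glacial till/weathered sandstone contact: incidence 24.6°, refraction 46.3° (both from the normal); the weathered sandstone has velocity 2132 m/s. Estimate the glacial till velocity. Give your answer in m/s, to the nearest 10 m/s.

Snell's law: sin 24.6°/V₁ = sin 46.3°/V₂.
V₁ = V₂·sin 24.6°/sin 46.3° = 2132 × 0.5758 = 1227.59 m/s.

1230 m/s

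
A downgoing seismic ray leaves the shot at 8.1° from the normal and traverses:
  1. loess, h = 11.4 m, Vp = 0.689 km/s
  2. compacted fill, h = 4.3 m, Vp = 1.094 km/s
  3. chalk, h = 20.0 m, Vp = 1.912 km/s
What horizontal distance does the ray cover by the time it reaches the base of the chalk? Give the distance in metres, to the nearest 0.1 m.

p = sin θ₁/V₁ = sin 8.1°/0.689 = 2.0450e-01 s/km is conserved through the stack.
Layer 1: θ = 8.10°; offset = 11.4·tan 8.10° = 1.622 m.
Layer 2: sin θ = p·1.094 = 0.2237 → θ = 12.93°; offset = 4.3·tan 12.93° = 0.987 m.
Layer 3: sin θ = p·1.912 = 0.3910 → θ = 23.02°; offset = 20.0·tan 23.02° = 8.497 m.
Summing the layer offsets gives 11.106 m.

11.1 m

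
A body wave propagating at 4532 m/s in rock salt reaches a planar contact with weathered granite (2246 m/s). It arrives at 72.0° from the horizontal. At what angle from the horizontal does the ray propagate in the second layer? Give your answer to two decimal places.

81.19°

Angle from the normal: 90° − 72.0° = 18.0°.
Snell's law: sin θ₂ = (V₂/V₁)·sin θ₁ = (2246/4532)·sin 18.0° = 0.1531.
θ₂ = sin⁻¹(0.1531) = 8.81° (from vertical).
From the interface: 90° − 8.81° = 81.19°.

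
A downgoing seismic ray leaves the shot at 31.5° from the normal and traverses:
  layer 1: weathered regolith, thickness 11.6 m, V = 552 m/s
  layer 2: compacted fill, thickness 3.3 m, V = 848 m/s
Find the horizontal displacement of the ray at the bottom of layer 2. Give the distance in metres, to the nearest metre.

12 m

Ray parameter p = sin 31.5° / 552 m/s = 9.4656e-04 s/m.
Layer 1: θ = 31.50°; offset = 11.6·tan 31.50° = 7.108 m.
Layer 2: sin θ = p·848 = 0.8027 → θ = 53.39°; offset = 3.3·tan 53.39° = 4.441 m.
Σ offsets = 11.550 m.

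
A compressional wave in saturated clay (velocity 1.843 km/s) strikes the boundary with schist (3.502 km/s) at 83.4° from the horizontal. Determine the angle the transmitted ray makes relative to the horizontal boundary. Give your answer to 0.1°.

77.4°

Angle from the normal: 90° − 83.4° = 6.6°.
Snell's law: sin θ₂ = (V₂/V₁)·sin θ₁ = (3.502/1.843)·sin 6.6° = 0.2184.
θ₂ = arcsin 0.2184 = 12.62° from the normal.
From the interface: 90° − 12.62° = 77.38°.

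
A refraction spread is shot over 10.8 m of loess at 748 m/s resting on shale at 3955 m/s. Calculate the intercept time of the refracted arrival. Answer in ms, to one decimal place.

θ_c = arcsin(V₁/V₂) = arcsin(748/3955) = 10.90°; cos θ_c = 0.9820.
tᵢ = 2h·cos θ_c / V₁ = 2·10.8·0.9820 / 748 = 0.02836 s.

28.4 ms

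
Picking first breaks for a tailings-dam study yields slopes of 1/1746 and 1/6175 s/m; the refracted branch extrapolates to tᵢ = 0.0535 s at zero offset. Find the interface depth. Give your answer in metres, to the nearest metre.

h = tᵢ·V₁·V₂ / (2·√(V₂²−V₁²)).
√(V₂²−V₁²) = √(6175² − 1746²) = 5923.0 m/s.
h = 0.0535 s × 1746 × 6175 / (2 × 5923.0) = 48.69 m.

49 m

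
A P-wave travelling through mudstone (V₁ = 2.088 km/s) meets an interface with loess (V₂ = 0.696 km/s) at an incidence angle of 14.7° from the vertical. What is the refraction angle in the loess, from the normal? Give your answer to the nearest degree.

5°

sin θ₁/V₁ = sin θ₂/V₂ ⇒ sin θ₂ = 0.696·sin 14.7°/2.088 = 0.696·0.2538/2.088 = 0.0846.
θ₂ = arcsin 0.0846 = 4.85° from the normal.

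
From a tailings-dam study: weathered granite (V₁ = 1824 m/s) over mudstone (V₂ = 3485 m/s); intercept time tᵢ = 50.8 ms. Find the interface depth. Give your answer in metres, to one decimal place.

θ_c = arcsin(1824/3485) = 31.56°; cos θ_c = 0.8521.
tᵢ = 2h cos θ_c/V₁ ⇒ h = tᵢ·V₁/(2 cos θ_c) = 0.0508·1824/(2·0.8521) = 54.37 m.

54.4 m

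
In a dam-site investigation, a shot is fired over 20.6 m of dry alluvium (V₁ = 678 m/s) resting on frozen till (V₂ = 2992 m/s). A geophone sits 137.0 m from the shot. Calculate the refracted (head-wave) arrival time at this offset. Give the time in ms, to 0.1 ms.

105.0 ms

t = x/V₂ + 2h·√(V₂²−V₁²)/(V₁V₂).
√(V₂²−V₁²) = √(2992²−678²) = 2914.2 m/s; delay term = 2·20.6·2914.2/(678·2992) = 0.05919 s.
t = 137.0/2992 + 0.05919 = 0.10497 s.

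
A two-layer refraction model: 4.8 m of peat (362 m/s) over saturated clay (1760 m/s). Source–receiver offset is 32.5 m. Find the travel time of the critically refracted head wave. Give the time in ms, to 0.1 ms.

t = x/V₂ + 2h·√(V₂²−V₁²)/(V₁V₂).
√(V₂²−V₁²) = √(1760²−362²) = 1722.4 m/s; delay term = 2·4.8·1722.4/(362·1760) = 0.02595 s.
t = 32.5/1760 + 0.02595 = 0.04442 s.

44.4 ms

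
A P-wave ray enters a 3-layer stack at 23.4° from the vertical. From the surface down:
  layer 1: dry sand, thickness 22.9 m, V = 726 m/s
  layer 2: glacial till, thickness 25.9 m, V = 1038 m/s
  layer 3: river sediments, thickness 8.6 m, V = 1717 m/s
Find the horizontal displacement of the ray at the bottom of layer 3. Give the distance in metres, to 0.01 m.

Apply Snell's law at each interface; in layer i the horizontal offset is hᵢ·tan θᵢ.
Layer 1: θ = 23.40°; offset = 22.9·tan 23.40° = 9.9097 m.
Layer 2: sin θ = 1038·sin 23.4°/726 = 0.5678, θ = 34.60°; offset = 25.9·tan 34.60° = 17.8663 m.
Layer 3: sin θ = 1717·sin 23.4°/726 = 0.9393, θ = 69.93°; offset = 8.6·tan 69.93° = 23.5358 m.
Σ offsets = 51.3118 m.

51.31 m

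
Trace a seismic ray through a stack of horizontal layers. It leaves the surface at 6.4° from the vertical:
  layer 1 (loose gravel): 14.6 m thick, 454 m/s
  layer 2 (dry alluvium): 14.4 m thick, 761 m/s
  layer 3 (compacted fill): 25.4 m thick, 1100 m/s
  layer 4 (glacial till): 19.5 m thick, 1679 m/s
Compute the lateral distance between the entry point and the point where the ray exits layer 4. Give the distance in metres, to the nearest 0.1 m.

Apply Snell's law at each interface; in layer i the horizontal offset is hᵢ·tan θᵢ.
Layer 1: θ = 6.40°; offset = 14.6·tan 6.40° = 1.638 m.
Layer 2: sin θ = 761·sin 6.4°/454 = 0.1868, θ = 10.77°; offset = 14.4·tan 10.77° = 2.739 m.
Layer 3: sin θ = 1100·sin 6.4°/454 = 0.2701, θ = 15.67°; offset = 25.4·tan 15.67° = 7.125 m.
Layer 4: sin θ = 1679·sin 6.4°/454 = 0.4122, θ = 24.35°; offset = 19.5·tan 24.35° = 8.823 m.
Σ offsets = 20.324 m.

20.3 m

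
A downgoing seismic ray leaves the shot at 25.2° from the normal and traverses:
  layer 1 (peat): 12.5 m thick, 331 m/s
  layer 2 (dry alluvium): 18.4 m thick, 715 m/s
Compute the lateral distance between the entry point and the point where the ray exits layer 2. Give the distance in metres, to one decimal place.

49.0 m

Apply Snell's law at each interface; in layer i the horizontal offset is hᵢ·tan θᵢ.
Layer 1: θ = 25.20°; offset = 12.5·tan 25.20° = 5.882 m.
Layer 2: sin θ = 715·sin 25.2°/331 = 0.9197, θ = 66.89°; offset = 18.4·tan 66.89° = 43.112 m.
Σ offsets = 48.994 m.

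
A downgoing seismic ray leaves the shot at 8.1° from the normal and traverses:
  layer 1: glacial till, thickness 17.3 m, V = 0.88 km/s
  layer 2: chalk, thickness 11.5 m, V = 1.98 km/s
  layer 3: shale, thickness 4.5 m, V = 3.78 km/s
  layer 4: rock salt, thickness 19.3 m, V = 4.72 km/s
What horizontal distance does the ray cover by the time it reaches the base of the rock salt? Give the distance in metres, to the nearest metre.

Apply Snell's law at each interface; in layer i the horizontal offset is hᵢ·tan θᵢ.
Layer 1: θ = 8.10°; offset = 17.3·tan 8.10° = 2.462 m.
Layer 2: sin θ = 1.98·sin 8.1°/0.88 = 0.3170, θ = 18.48°; offset = 11.5·tan 18.48° = 3.844 m.
Layer 3: sin θ = 3.78·sin 8.1°/0.88 = 0.6052, θ = 37.25°; offset = 4.5·tan 37.25° = 3.421 m.
Layer 4: sin θ = 4.72·sin 8.1°/0.88 = 0.7557, θ = 49.09°; offset = 19.3·tan 49.09° = 22.273 m.
Summing the layer offsets gives 32.001 m.

32 m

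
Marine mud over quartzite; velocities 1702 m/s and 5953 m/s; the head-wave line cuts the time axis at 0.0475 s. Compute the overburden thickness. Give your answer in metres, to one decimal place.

θ_c = arcsin(1702/5953) = 16.61°; cos θ_c = 0.9583.
tᵢ = 2h cos θ_c/V₁ ⇒ h = tᵢ·V₁/(2 cos θ_c) = 0.0475·1702/(2·0.9583) = 42.18 m.

42.2 m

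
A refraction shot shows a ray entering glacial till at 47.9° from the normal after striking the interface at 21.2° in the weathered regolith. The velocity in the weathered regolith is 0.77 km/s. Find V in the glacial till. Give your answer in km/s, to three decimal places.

sin 21.2° = 0.3616; sin 47.9° = 0.7420.
V₂ = V₁·(sin θ₂/sin θ₁) = 0.77·(0.7420/0.3616) = 1.580 km/s.

1.580 km/s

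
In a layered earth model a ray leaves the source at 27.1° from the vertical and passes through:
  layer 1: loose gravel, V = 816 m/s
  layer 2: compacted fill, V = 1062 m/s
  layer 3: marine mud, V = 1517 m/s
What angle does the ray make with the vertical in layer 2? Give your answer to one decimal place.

36.4°

Ray parameter p = sin 27.1° / 816 = 5.5827e-04 s/m.
sin θ_2 = p·V_2 = 5.5827e-04 × 1062 = 0.5929.
θ_2 = arcsin 0.5929 = 36.36°.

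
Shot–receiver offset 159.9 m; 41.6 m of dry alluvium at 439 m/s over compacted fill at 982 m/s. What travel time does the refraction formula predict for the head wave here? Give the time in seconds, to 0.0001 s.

0.3324 s

θ_c = arcsin(V₁/V₂) = arcsin(439/982) = 26.55°, cos θ_c = 0.8945.
Intercept time tᵢ = 2h cos θ_c / V₁ = 2·41.6·0.8945/439 = 0.16953 s.
t = x/V₂ + tᵢ = 159.9/982 + 0.16953 = 0.33236 s.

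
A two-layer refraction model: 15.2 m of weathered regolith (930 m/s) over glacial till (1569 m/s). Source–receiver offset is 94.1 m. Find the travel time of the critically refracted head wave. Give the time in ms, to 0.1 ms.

θ_c = arcsin(V₁/V₂) = arcsin(930/1569) = 36.35°, cos θ_c = 0.8054.
Intercept time tᵢ = 2h cos θ_c / V₁ = 2·15.2·0.8054/930 = 0.02633 s.
t = x/V₂ + tᵢ = 94.1/1569 + 0.02633 = 0.08630 s.

86.3 ms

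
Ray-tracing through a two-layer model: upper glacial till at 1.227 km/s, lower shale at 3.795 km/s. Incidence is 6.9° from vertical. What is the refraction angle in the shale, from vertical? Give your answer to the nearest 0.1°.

21.8°

sin θ₁/V₁ = sin θ₂/V₂ ⇒ sin θ₂ = 3.795·sin 6.9°/1.227 = 3.795·0.1201/1.227 = 0.3716.
θ₂ = arcsin 0.3716 = 21.81° from the normal.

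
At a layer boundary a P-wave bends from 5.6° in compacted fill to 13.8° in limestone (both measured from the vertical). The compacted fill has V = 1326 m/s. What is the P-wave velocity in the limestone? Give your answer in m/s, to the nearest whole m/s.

3241 m/s

Snell's law: sin 5.6°/V₁ = sin 13.8°/V₂.
V₂ = V₁·sin 13.8°/sin 5.6° = 1326 × 2.4444 = 3241.30 m/s.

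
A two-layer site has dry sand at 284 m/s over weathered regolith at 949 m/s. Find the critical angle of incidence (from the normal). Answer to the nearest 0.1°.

17.4°

Critical incidence: sin θ_c = V₁/V₂ = 284/949 = 0.2993.
θ_c = arcsin 0.2993 = 17.41°.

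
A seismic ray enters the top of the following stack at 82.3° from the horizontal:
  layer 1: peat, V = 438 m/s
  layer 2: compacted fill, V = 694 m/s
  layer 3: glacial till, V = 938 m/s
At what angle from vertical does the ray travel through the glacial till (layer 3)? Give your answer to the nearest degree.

From the normal: θ₁ = 90° − 82.3° = 7.7°.
Snell's law across each interface conserves sin θ / V, so sin θ_3 = V_3·sin θ₁/V₁.
sin θ_3 = 938 × sin 7.7° / 438 = 0.2869.
θ_3 = arcsin 0.2869 = 16.67°.

17°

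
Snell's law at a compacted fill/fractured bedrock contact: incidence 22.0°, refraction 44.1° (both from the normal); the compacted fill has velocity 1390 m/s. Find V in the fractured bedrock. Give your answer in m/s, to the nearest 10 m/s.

sin 22.0° = 0.3746; sin 44.1° = 0.6959.
V₂ = V₁·(sin θ₂/sin θ₁) = 1390·(0.6959/0.3746) = 2582.23 m/s.

2580 m/s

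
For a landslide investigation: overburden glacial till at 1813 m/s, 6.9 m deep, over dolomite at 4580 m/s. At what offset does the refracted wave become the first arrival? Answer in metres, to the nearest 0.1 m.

x_cross = 2h·√((V₂+V₁)/(V₂−V₁)).
(V₂+V₁)/(V₂−V₁) = (4580+1813)/(4580−1813) = 2.3104; √ = 1.5200.
x_cross = 2·6.9·1.5200 = 20.98 m.

21.0 m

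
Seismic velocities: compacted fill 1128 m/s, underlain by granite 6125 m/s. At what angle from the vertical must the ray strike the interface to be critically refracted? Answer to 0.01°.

Critical incidence: sin θ_c = V₁/V₂ = 1128/6125 = 0.1842.
θ_c = arcsin 0.1842 = 10.61°.

10.61°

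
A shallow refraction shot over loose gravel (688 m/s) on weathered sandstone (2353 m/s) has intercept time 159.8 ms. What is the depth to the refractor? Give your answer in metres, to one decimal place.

θ_c = arcsin(688/2353) = 17.00°; cos θ_c = 0.9563.
tᵢ = 2h cos θ_c/V₁ ⇒ h = tᵢ·V₁/(2 cos θ_c) = 0.1598·688/(2·0.9563) = 57.48 m.

57.5 m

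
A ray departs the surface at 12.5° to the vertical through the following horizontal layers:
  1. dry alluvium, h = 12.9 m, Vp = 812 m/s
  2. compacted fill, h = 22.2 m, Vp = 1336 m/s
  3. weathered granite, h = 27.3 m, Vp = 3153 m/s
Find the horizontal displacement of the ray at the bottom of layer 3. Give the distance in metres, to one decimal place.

53.7 m

Ray parameter p = sin 12.5° / 812 m/s = 2.6655e-04 s/m.
Layer 1: θ = 12.50°; offset = 12.9·tan 12.50° = 2.860 m.
Layer 2: sin θ = p·1336 = 0.3561 → θ = 20.86°; offset = 22.2·tan 20.86° = 8.460 m.
Layer 3: sin θ = p·3153 = 0.8404 → θ = 57.19°; offset = 27.3·tan 57.19° = 42.339 m.
Summing the layer offsets gives 53.659 m.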